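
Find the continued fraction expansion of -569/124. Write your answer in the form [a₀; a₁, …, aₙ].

[-5; 2, 2, 3, 7]

-569 = -5·124 + 51, so a_0 = -5
124 = 2·51 + 22, so a_1 = 2
51 = 2·22 + 7, so a_2 = 2
22 = 3·7 + 1, so a_3 = 3
7 = 7·1 + 0, so a_4 = 7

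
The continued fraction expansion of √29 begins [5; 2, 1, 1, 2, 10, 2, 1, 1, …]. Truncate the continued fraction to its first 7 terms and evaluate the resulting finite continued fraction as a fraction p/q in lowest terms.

a_0 = 5: 5/1
a_1 = 2: 11/2
a_2 = 1: 16/3
a_3 = 1: 27/5
a_4 = 2: 70/13
a_5 = 10: 727/135
a_6 = 2: 1524/283

1524/283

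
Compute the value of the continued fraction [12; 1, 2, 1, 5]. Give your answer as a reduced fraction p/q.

Start with 5.
1 + 1/(5/1) = 1 + 1/5 = 6/5
2 + 1/(6/5) = 2 + 5/6 = 17/6
1 + 1/(17/6) = 1 + 6/17 = 23/17
12 + 1/(23/17) = 12 + 17/23 = 293/23

293/23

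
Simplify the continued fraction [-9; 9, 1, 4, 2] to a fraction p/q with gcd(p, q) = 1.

Work from the innermost term outward:
Start with 2.
4 + 1/(2/1) = 4 + 1/2 = 9/2
1 + 1/(9/2) = 1 + 2/9 = 11/9
9 + 1/(11/9) = 9 + 9/11 = 108/11
-9 + 1/(108/11) = -9 + 11/108 = -961/108

-961/108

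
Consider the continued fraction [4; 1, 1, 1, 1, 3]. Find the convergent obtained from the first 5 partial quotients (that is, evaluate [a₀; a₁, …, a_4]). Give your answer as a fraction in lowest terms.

23/5

Start with 1.
1 + 1/(1/1) = 1 + 1/1 = 2/1
1 + 1/(2/1) = 1 + 1/2 = 3/2
1 + 1/(3/2) = 1 + 2/3 = 5/3
4 + 1/(5/3) = 4 + 3/5 = 23/5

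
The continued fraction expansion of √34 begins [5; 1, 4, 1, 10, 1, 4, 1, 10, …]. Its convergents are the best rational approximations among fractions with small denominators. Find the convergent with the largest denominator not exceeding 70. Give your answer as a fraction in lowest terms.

379/65

List convergents until the denominator exceeds the bound:
a_0 = 5: 5/1  (≤ bound)
a_1 = 1: 6/1  (≤ bound)
a_2 = 4: 29/5  (≤ bound)
a_3 = 1: 35/6  (≤ bound)
a_4 = 10: 379/65  (≤ bound)
a_5 = 1: 414/71  (> 70, stop)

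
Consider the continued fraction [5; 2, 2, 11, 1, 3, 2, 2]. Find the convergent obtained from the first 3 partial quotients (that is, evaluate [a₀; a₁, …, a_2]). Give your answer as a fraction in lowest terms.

Start with 2.
2 + 1/(2/1) = 2 + 1/2 = 5/2
5 + 1/(5/2) = 5 + 2/5 = 27/5

27/5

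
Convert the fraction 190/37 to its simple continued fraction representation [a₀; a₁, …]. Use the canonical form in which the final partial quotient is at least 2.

[5; 7, 2, 2]

⌊190/37⌋ = 5, remainder 5
⌊37/5⌋ = 7, remainder 2
⌊5/2⌋ = 2, remainder 1
⌊2/1⌋ = 2, remainder 0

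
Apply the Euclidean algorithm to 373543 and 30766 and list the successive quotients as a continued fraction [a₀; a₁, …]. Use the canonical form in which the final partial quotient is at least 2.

373543 ÷ 30766 → quotient 12, remainder 4351
30766 ÷ 4351 → quotient 7, remainder 309
4351 ÷ 309 → quotient 14, remainder 25
309 ÷ 25 → quotient 12, remainder 9
25 ÷ 9 → quotient 2, remainder 7
9 ÷ 7 → quotient 1, remainder 2
7 ÷ 2 → quotient 3, remainder 1
2 ÷ 1 → quotient 2, remainder 0

[12; 7, 14, 12, 2, 1, 3, 2]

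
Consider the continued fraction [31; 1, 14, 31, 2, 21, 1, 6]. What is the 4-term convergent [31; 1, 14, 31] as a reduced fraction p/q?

14881/466

a_0 = 31: 31/1
a_1 = 1: 32/1
a_2 = 14: 479/15
a_3 = 31: 14881/466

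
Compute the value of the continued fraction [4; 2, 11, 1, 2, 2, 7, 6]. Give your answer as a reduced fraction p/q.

Start with 6.
7 + 1/(6/1) = 7 + 1/6 = 43/6
2 + 1/(43/6) = 2 + 6/43 = 92/43
2 + 1/(92/43) = 2 + 43/92 = 227/92
1 + 1/(227/92) = 1 + 92/227 = 319/227
11 + 1/(319/227) = 11 + 227/319 = 3736/319
2 + 1/(3736/319) = 2 + 319/3736 = 7791/3736
4 + 1/(7791/3736) = 4 + 3736/7791 = 34900/7791

34900/7791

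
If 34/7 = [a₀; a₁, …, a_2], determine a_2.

6

34 = 4·7 + 6, so a_0 = 4
7 = 1·6 + 1, so a_1 = 1
6 = 6·1 + 0, so a_2 = 6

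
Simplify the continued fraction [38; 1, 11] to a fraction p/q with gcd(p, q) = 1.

467/12

Use the convergent recurrence hₖ = aₖ·hₖ₋₁ + hₖ₋₂ (and likewise for the denominators kₖ):
a_0 = 38: 38/1
a_1 = 1: 39/1
a_2 = 11: 467/12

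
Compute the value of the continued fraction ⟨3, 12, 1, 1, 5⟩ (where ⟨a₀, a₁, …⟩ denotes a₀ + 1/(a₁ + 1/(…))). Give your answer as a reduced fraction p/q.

Collapse the nested fraction from the inside out:
Start with 5.
1 + 1/(5/1) = 1 + 1/5 = 6/5
1 + 1/(6/5) = 1 + 5/6 = 11/6
12 + 1/(11/6) = 12 + 6/11 = 138/11
3 + 1/(138/11) = 3 + 11/138 = 425/138

425/138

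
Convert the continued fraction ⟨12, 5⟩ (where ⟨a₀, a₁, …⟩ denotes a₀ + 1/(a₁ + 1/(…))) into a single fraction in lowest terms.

Start with 5.
12 + 1/(5/1) = 12 + 1/5 = 61/5

61/5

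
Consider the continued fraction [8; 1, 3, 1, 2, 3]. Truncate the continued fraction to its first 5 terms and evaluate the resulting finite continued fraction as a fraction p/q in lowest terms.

123/14

Collapse the nested fraction from the inside out:
Start with 2.
1 + 1/(2/1) = 1 + 1/2 = 3/2
3 + 1/(3/2) = 3 + 2/3 = 11/3
1 + 1/(11/3) = 1 + 3/11 = 14/11
8 + 1/(14/11) = 8 + 11/14 = 123/14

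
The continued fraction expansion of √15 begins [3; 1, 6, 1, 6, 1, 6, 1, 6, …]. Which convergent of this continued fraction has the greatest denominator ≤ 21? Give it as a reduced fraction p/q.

a_0 = 3: 3/1  (≤ bound)
a_1 = 1: 4/1  (≤ bound)
a_2 = 6: 27/7  (≤ bound)
a_3 = 1: 31/8  (≤ bound)
a_4 = 6: 213/55  (> 21, stop)

31/8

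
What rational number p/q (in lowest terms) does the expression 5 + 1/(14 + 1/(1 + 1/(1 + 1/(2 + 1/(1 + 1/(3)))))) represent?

Build up convergents one term at a time:
a_0 = 5: 5/1
a_1 = 14: 71/14
a_2 = 1: 76/15
a_3 = 1: 147/29
a_4 = 2: 370/73
a_5 = 1: 517/102
a_6 = 3: 1921/379

1921/379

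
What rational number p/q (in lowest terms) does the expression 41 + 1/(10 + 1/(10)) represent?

Collapse the nested fraction from the inside out:
Start with 10.
10 + 1/(10/1) = 10 + 1/10 = 101/10
41 + 1/(101/10) = 41 + 10/101 = 4151/101

4151/101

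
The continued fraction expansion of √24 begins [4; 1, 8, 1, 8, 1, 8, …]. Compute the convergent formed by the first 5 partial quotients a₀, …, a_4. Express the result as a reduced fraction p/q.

436/89

a_0 = 4: 4/1
a_1 = 1: 5/1
a_2 = 8: 44/9
a_3 = 1: 49/10
a_4 = 8: 436/89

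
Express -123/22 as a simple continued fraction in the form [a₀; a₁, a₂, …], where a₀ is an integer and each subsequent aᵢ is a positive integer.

[-6; 2, 2, 4]

-123 ÷ 22 → quotient -6, remainder 9
22 ÷ 9 → quotient 2, remainder 4
9 ÷ 4 → quotient 2, remainder 1
4 ÷ 1 → quotient 4, remainder 0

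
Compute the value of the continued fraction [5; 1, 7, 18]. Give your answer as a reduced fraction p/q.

Starting at the tail and folding back:
Start with 18.
7 + 1/(18/1) = 7 + 1/18 = 127/18
1 + 1/(127/18) = 1 + 18/127 = 145/127
5 + 1/(145/127) = 5 + 127/145 = 852/145

852/145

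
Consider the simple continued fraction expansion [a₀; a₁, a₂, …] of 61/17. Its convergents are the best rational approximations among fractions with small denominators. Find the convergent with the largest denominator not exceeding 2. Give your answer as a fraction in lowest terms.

a_0 = 3: 3/1  (≤ bound)
a_1 = 1: 4/1  (≤ bound)
a_2 = 1: 7/2  (≤ bound)
a_3 = 2: 18/5  (> 2, stop)

7/2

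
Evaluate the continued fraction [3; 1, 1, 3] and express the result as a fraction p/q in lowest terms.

Build up convergents one term at a time:
a_0 = 3: 3/1
a_1 = 1: 4/1
a_2 = 1: 7/2
a_3 = 3: 25/7

25/7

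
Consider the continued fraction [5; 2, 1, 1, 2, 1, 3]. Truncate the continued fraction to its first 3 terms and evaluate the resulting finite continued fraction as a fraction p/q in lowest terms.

16/3

Starting at the tail and folding back:
Start with 1.
2 + 1/(1/1) = 2 + 1/1 = 3/1
5 + 1/(3/1) = 5 + 1/3 = 16/3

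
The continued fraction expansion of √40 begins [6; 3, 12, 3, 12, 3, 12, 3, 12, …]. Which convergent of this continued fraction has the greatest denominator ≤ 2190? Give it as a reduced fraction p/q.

a_0 = 6: 6/1  (≤ bound)
a_1 = 3: 19/3  (≤ bound)
a_2 = 12: 234/37  (≤ bound)
a_3 = 3: 721/114  (≤ bound)
a_4 = 12: 8886/1405  (≤ bound)
a_5 = 3: 27379/4329  (> 2190, stop)

8886/1405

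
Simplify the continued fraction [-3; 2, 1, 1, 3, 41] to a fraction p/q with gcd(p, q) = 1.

Collapse the nested fraction from the inside out:
Start with 41.
3 + 1/(41/1) = 3 + 1/41 = 124/41
1 + 1/(124/41) = 1 + 41/124 = 165/124
1 + 1/(165/124) = 1 + 124/165 = 289/165
2 + 1/(289/165) = 2 + 165/289 = 743/289
-3 + 1/(743/289) = -3 + 289/743 = -1940/743

-1940/743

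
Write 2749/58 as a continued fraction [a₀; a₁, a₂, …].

Repeatedly divide and take the remainder:
2749 ÷ 58 → quotient 47, remainder 23
58 ÷ 23 → quotient 2, remainder 12
23 ÷ 12 → quotient 1, remainder 11
12 ÷ 11 → quotient 1, remainder 1
11 ÷ 1 → quotient 11, remainder 0

[47; 2, 1, 1, 11]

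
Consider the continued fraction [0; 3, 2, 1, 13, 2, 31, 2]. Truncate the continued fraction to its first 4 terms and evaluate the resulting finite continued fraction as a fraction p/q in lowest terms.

3/10

Starting at the tail and folding back:
Start with 1.
2 + 1/(1/1) = 2 + 1/1 = 3/1
3 + 1/(3/1) = 3 + 1/3 = 10/3
0 + 1/(10/3) = 0 + 3/10 = 3/10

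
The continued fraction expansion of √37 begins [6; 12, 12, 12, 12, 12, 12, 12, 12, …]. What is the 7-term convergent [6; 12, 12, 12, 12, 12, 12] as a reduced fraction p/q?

Collapse the nested fraction from the inside out:
Start with 12.
12 + 1/(12/1) = 12 + 1/12 = 145/12
12 + 1/(145/12) = 12 + 12/145 = 1752/145
12 + 1/(1752/145) = 12 + 145/1752 = 21169/1752
12 + 1/(21169/1752) = 12 + 1752/21169 = 255780/21169
12 + 1/(255780/21169) = 12 + 21169/255780 = 3090529/255780
6 + 1/(3090529/255780) = 6 + 255780/3090529 = 18798954/3090529

18798954/3090529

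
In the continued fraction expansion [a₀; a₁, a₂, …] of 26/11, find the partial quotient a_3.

3

⌊26/11⌋ = 2, remainder 4
⌊11/4⌋ = 2, remainder 3
⌊4/3⌋ = 1, remainder 1
⌊3/1⌋ = 3, remainder 0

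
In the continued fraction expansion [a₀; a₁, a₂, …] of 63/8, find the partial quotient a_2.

7

Run the Euclidean algorithm, recording each quotient:
⌊63/8⌋ = 7, remainder 7
⌊8/7⌋ = 1, remainder 1
⌊7/1⌋ = 7, remainder 0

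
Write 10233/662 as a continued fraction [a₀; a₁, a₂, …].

[15; 2, 5, 2, 2, 3, 3]

Repeatedly divide and take the remainder:
⌊10233/662⌋ = 15, remainder 303
⌊662/303⌋ = 2, remainder 56
⌊303/56⌋ = 5, remainder 23
⌊56/23⌋ = 2, remainder 10
⌊23/10⌋ = 2, remainder 3
⌊10/3⌋ = 3, remainder 1
⌊3/1⌋ = 3, remainder 0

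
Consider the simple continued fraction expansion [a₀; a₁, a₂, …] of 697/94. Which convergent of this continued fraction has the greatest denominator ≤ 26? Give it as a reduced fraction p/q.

89/12

List convergents until the denominator exceeds the bound:
a_0 = 7: 7/1  (≤ bound)
a_1 = 2: 15/2  (≤ bound)
a_2 = 2: 37/5  (≤ bound)
a_3 = 2: 89/12  (≤ bound)
a_4 = 3: 304/41  (> 26, stop)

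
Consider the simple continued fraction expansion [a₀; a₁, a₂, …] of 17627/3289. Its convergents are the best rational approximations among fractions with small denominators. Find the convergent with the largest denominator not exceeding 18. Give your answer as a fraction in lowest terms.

75/14

List convergents until the denominator exceeds the bound:
a_0 = 5: 5/1  (≤ bound)
a_1 = 2: 11/2  (≤ bound)
a_2 = 1: 16/3  (≤ bound)
a_3 = 3: 59/11  (≤ bound)
a_4 = 1: 75/14  (≤ bound)
a_5 = 1: 134/25  (> 18, stop)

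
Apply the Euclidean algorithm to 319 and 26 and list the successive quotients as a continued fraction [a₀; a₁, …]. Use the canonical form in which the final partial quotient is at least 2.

[12; 3, 1, 2, 2]

Apply division with remainder until the remainder is 0:
319 = 12·26 + 7, so a_0 = 12
26 = 3·7 + 5, so a_1 = 3
7 = 1·5 + 2, so a_2 = 1
5 = 2·2 + 1, so a_3 = 2
2 = 2·1 + 0, so a_4 = 2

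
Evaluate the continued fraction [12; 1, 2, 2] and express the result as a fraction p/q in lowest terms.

89/7

Start with 2.
2 + 1/(2/1) = 2 + 1/2 = 5/2
1 + 1/(5/2) = 1 + 2/5 = 7/5
12 + 1/(7/5) = 12 + 5/7 = 89/7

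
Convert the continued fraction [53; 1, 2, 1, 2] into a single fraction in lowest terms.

Compute successive convergents:
a_0 = 53: 53/1
a_1 = 1: 54/1
a_2 = 2: 161/3
a_3 = 1: 215/4
a_4 = 2: 591/11

591/11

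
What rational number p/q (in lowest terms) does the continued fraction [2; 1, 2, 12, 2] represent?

a_0 = 2: 2/1
a_1 = 1: 3/1
a_2 = 2: 8/3
a_3 = 12: 99/37
a_4 = 2: 206/77

206/77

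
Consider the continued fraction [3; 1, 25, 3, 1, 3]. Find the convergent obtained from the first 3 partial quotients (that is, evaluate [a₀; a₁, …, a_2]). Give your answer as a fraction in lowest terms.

a_0 = 3: 3/1
a_1 = 1: 4/1
a_2 = 25: 103/26

103/26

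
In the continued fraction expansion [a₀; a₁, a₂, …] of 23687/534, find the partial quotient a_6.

23687 = 44·534 + 191, so a_0 = 44
534 = 2·191 + 152, so a_1 = 2
191 = 1·152 + 39, so a_2 = 1
152 = 3·39 + 35, so a_3 = 3
39 = 1·35 + 4, so a_4 = 1
35 = 8·4 + 3, so a_5 = 8
4 = 1·3 + 1, so a_6 = 1

1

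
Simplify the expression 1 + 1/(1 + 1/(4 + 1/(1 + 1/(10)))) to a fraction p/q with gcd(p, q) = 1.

a_0 = 1: 1/1
a_1 = 1: 2/1
a_2 = 4: 9/5
a_3 = 1: 11/6
a_4 = 10: 119/65

119/65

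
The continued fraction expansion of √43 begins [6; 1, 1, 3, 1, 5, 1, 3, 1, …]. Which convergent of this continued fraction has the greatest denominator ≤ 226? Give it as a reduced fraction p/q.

a_0 = 6: 6/1  (≤ bound)
a_1 = 1: 7/1  (≤ bound)
a_2 = 1: 13/2  (≤ bound)
a_3 = 3: 46/7  (≤ bound)
a_4 = 1: 59/9  (≤ bound)
a_5 = 5: 341/52  (≤ bound)
a_6 = 1: 400/61  (≤ bound)
a_7 = 3: 1541/235  (> 226, stop)

400/61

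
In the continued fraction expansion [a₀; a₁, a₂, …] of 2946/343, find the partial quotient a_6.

2946 ÷ 343 → quotient 8, remainder 202
343 ÷ 202 → quotient 1, remainder 141
202 ÷ 141 → quotient 1, remainder 61
141 ÷ 61 → quotient 2, remainder 19
61 ÷ 19 → quotient 3, remainder 4
19 ÷ 4 → quotient 4, remainder 3
4 ÷ 3 → quotient 1, remainder 1

1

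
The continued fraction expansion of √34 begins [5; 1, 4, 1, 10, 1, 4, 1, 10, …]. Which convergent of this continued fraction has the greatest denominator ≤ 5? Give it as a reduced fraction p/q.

a_0 = 5: 5/1  (≤ bound)
a_1 = 1: 6/1  (≤ bound)
a_2 = 4: 29/5  (≤ bound)
a_3 = 1: 35/6  (> 5, stop)

29/5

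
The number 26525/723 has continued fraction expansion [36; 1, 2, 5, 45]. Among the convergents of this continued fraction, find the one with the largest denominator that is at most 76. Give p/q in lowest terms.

587/16

List convergents until the denominator exceeds the bound:
a_0 = 36: 36/1  (≤ bound)
a_1 = 1: 37/1  (≤ bound)
a_2 = 2: 110/3  (≤ bound)
a_3 = 5: 587/16  (≤ bound)
a_4 = 45: 26525/723  (> 76, stop)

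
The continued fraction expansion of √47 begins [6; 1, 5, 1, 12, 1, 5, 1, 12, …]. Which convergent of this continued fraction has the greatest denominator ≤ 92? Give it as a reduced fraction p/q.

617/90

a_0 = 6: 6/1  (≤ bound)
a_1 = 1: 7/1  (≤ bound)
a_2 = 5: 41/6  (≤ bound)
a_3 = 1: 48/7  (≤ bound)
a_4 = 12: 617/90  (≤ bound)
a_5 = 1: 665/97  (> 92, stop)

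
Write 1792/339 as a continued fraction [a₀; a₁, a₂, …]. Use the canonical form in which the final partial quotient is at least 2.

[5; 3, 2, 48]

Repeatedly divide and take the remainder:
1792 ÷ 339 → quotient 5, remainder 97
339 ÷ 97 → quotient 3, remainder 48
97 ÷ 48 → quotient 2, remainder 1
48 ÷ 1 → quotient 48, remainder 0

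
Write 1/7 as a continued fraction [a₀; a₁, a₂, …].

1 = 0·7 + 1, so a_0 = 0
7 = 7·1 + 0, so a_1 = 7

[0; 7]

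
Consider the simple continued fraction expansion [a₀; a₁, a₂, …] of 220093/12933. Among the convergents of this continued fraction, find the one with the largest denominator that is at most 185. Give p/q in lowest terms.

a_0 = 17: 17/1  (≤ bound)
a_1 = 55: 936/55  (≤ bound)
a_2 = 1: 953/56  (≤ bound)
a_3 = 2: 2842/167  (≤ bound)
a_4 = 1: 3795/223  (> 185, stop)

2842/167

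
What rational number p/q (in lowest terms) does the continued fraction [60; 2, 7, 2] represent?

Use the convergent recurrence hₖ = aₖ·hₖ₋₁ + hₖ₋₂ (and likewise for the denominators kₖ):
a_0 = 60: 60/1
a_1 = 2: 121/2
a_2 = 7: 907/15
a_3 = 2: 1935/32

1935/32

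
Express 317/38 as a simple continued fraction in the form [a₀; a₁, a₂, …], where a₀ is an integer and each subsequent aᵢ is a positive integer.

317 ÷ 38 → quotient 8, remainder 13
38 ÷ 13 → quotient 2, remainder 12
13 ÷ 12 → quotient 1, remainder 1
12 ÷ 1 → quotient 12, remainder 0

[8; 2, 1, 12]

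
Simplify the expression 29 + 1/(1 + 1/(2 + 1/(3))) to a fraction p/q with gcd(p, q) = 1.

Work from the innermost term outward:
Start with 3.
2 + 1/(3/1) = 2 + 1/3 = 7/3
1 + 1/(7/3) = 1 + 3/7 = 10/7
29 + 1/(10/7) = 29 + 7/10 = 297/10

297/10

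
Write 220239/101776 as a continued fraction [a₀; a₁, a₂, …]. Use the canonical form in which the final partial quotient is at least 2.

[2; 6, 10, 11, 3, 1, 36]

220239 ÷ 101776 → quotient 2, remainder 16687
101776 ÷ 16687 → quotient 6, remainder 1654
16687 ÷ 1654 → quotient 10, remainder 147
1654 ÷ 147 → quotient 11, remainder 37
147 ÷ 37 → quotient 3, remainder 36
37 ÷ 36 → quotient 1, remainder 1
36 ÷ 1 → quotient 36, remainder 0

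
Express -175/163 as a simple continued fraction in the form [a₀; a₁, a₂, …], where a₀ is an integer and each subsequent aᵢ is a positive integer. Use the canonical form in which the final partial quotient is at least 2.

[-2; 1, 12, 1, 1, 2, 2]

-175 = -2·163 + 151, so a_0 = -2
163 = 1·151 + 12, so a_1 = 1
151 = 12·12 + 7, so a_2 = 12
12 = 1·7 + 5, so a_3 = 1
7 = 1·5 + 2, so a_4 = 1
5 = 2·2 + 1, so a_5 = 2
2 = 2·1 + 0, so a_6 = 2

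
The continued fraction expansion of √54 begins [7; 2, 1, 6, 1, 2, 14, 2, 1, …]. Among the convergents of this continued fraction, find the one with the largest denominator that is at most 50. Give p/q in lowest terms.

a_0 = 7: 7/1  (≤ bound)
a_1 = 2: 15/2  (≤ bound)
a_2 = 1: 22/3  (≤ bound)
a_3 = 6: 147/20  (≤ bound)
a_4 = 1: 169/23  (≤ bound)
a_5 = 2: 485/66  (> 50, stop)

169/23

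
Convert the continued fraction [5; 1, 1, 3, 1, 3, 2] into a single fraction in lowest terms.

428/77

a_0 = 5: 5/1
a_1 = 1: 6/1
a_2 = 1: 11/2
a_3 = 3: 39/7
a_4 = 1: 50/9
a_5 = 3: 189/34
a_6 = 2: 428/77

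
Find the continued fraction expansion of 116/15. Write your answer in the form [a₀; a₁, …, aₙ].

[7; 1, 2, 1, 3]

116 ÷ 15 → quotient 7, remainder 11
15 ÷ 11 → quotient 1, remainder 4
11 ÷ 4 → quotient 2, remainder 3
4 ÷ 3 → quotient 1, remainder 1
3 ÷ 1 → quotient 3, remainder 0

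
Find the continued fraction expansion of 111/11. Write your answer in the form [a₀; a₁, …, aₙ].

[10; 11]

111 = 10·11 + 1, so a_0 = 10
11 = 11·1 + 0, so a_1 = 11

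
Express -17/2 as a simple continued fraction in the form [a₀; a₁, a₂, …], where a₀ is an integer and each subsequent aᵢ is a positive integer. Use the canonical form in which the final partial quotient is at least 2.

-17 ÷ 2 → quotient -9, remainder 1
2 ÷ 1 → quotient 2, remainder 0

[-9; 2]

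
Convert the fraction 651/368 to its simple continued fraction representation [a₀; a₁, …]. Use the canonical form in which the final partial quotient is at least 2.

Run the Euclidean algorithm, recording each quotient:
651 ÷ 368 → quotient 1, remainder 283
368 ÷ 283 → quotient 1, remainder 85
283 ÷ 85 → quotient 3, remainder 28
85 ÷ 28 → quotient 3, remainder 1
28 ÷ 1 → quotient 28, remainder 0

[1; 1, 3, 3, 28]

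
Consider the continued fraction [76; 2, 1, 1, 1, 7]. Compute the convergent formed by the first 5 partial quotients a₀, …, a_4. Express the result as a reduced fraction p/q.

Work from the innermost term outward:
Start with 1.
1 + 1/(1/1) = 1 + 1/1 = 2/1
1 + 1/(2/1) = 1 + 1/2 = 3/2
2 + 1/(3/2) = 2 + 2/3 = 8/3
76 + 1/(8/3) = 76 + 3/8 = 611/8

611/8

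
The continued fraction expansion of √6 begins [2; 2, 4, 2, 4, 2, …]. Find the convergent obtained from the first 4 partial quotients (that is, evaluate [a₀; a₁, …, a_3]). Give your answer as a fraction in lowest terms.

49/20

Start with 2.
4 + 1/(2/1) = 4 + 1/2 = 9/2
2 + 1/(9/2) = 2 + 2/9 = 20/9
2 + 1/(20/9) = 2 + 9/20 = 49/20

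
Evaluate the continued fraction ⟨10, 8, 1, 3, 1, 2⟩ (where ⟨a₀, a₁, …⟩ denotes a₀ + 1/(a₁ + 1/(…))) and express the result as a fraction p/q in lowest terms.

Collapse the nested fraction from the inside out:
Start with 2.
1 + 1/(2/1) = 1 + 1/2 = 3/2
3 + 1/(3/2) = 3 + 2/3 = 11/3
1 + 1/(11/3) = 1 + 3/11 = 14/11
8 + 1/(14/11) = 8 + 11/14 = 123/14
10 + 1/(123/14) = 10 + 14/123 = 1244/123

1244/123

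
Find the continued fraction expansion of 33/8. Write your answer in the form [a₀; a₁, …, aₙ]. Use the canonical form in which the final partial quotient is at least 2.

[4; 8]

Run the Euclidean algorithm, recording each quotient:
33 ÷ 8 → quotient 4, remainder 1
8 ÷ 1 → quotient 8, remainder 0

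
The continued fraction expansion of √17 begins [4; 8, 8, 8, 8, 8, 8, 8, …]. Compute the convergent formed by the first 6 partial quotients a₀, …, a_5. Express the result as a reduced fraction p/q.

143649/34840

Start with 8.
8 + 1/(8/1) = 8 + 1/8 = 65/8
8 + 1/(65/8) = 8 + 8/65 = 528/65
8 + 1/(528/65) = 8 + 65/528 = 4289/528
8 + 1/(4289/528) = 8 + 528/4289 = 34840/4289
4 + 1/(34840/4289) = 4 + 4289/34840 = 143649/34840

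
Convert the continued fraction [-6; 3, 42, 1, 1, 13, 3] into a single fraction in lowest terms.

Build up convergents one term at a time:
a_0 = -6: -6/1
a_1 = 3: -17/3
a_2 = 42: -720/127
a_3 = 1: -737/130
a_4 = 1: -1457/257
a_5 = 13: -19678/3471
a_6 = 3: -60491/10670

-60491/10670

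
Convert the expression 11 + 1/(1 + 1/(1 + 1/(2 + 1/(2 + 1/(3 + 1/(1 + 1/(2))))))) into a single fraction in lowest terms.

1703/147

Compute successive convergents:
a_0 = 11: 11/1
a_1 = 1: 12/1
a_2 = 1: 23/2
a_3 = 2: 58/5
a_4 = 2: 139/12
a_5 = 3: 475/41
a_6 = 1: 614/53
a_7 = 2: 1703/147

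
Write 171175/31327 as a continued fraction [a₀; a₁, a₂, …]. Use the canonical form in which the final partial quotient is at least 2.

Apply division with remainder until the remainder is 0:
⌊171175/31327⌋ = 5, remainder 14540
⌊31327/14540⌋ = 2, remainder 2247
⌊14540/2247⌋ = 6, remainder 1058
⌊2247/1058⌋ = 2, remainder 131
⌊1058/131⌋ = 8, remainder 10
⌊131/10⌋ = 13, remainder 1
⌊10/1⌋ = 10, remainder 0

[5; 2, 6, 2, 8, 13, 10]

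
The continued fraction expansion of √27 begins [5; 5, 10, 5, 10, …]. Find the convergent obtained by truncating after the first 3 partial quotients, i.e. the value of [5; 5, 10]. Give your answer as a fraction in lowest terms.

Start with 10.
5 + 1/(10/1) = 5 + 1/10 = 51/10
5 + 1/(51/10) = 5 + 10/51 = 265/51

265/51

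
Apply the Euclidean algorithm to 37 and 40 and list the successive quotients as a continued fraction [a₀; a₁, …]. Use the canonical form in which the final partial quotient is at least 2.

⌊37/40⌋ = 0, remainder 37
⌊40/37⌋ = 1, remainder 3
⌊37/3⌋ = 12, remainder 1
⌊3/1⌋ = 3, remainder 0

[0; 1, 12, 3]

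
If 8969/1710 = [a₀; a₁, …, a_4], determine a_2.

12

Apply division with remainder until the remainder is 0:
8969 = 5·1710 + 419, so a_0 = 5
1710 = 4·419 + 34, so a_1 = 4
419 = 12·34 + 11, so a_2 = 12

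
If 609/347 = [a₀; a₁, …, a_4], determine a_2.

Repeatedly divide and take the remainder:
609 ÷ 347 → quotient 1, remainder 262
347 ÷ 262 → quotient 1, remainder 85
262 ÷ 85 → quotient 3, remainder 7

3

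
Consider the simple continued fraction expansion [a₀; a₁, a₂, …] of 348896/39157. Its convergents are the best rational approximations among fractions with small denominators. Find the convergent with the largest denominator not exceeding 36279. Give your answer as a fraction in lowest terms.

109123/12247

List convergents until the denominator exceeds the bound:
a_0 = 8: 8/1  (≤ bound)
a_1 = 1: 9/1  (≤ bound)
a_2 = 10: 98/11  (≤ bound)
a_3 = 7: 695/78  (≤ bound)
a_4 = 2: 1488/167  (≤ bound)
a_5 = 14: 21527/2416  (≤ bound)
a_6 = 5: 109123/12247  (≤ bound)
a_7 = 3: 348896/39157  (> 36279, stop)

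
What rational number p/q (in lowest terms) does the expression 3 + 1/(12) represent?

37/12

Collapse the nested fraction from the inside out:
Start with 12.
3 + 1/(12/1) = 3 + 1/12 = 37/12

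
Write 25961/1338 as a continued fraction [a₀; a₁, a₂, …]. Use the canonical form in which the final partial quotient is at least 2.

25961 = 19·1338 + 539, so a_0 = 19
1338 = 2·539 + 260, so a_1 = 2
539 = 2·260 + 19, so a_2 = 2
260 = 13·19 + 13, so a_3 = 13
19 = 1·13 + 6, so a_4 = 1
13 = 2·6 + 1, so a_5 = 2
6 = 6·1 + 0, so a_6 = 6

[19; 2, 2, 13, 1, 2, 6]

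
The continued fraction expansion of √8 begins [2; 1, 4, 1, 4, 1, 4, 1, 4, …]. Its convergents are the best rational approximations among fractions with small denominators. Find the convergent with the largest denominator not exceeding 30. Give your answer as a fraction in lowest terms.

82/29

List convergents until the denominator exceeds the bound:
a_0 = 2: 2/1  (≤ bound)
a_1 = 1: 3/1  (≤ bound)
a_2 = 4: 14/5  (≤ bound)
a_3 = 1: 17/6  (≤ bound)
a_4 = 4: 82/29  (≤ bound)
a_5 = 1: 99/35  (> 30, stop)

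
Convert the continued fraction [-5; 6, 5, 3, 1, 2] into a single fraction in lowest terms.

-1737/359

Use the convergent recurrence hₖ = aₖ·hₖ₋₁ + hₖ₋₂ (and likewise for the denominators kₖ):
a_0 = -5: -5/1
a_1 = 6: -29/6
a_2 = 5: -150/31
a_3 = 3: -479/99
a_4 = 1: -629/130
a_5 = 2: -1737/359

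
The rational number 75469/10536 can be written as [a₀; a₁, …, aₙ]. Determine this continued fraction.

⌊75469/10536⌋ = 7, remainder 1717
⌊10536/1717⌋ = 6, remainder 234
⌊1717/234⌋ = 7, remainder 79
⌊234/79⌋ = 2, remainder 76
⌊79/76⌋ = 1, remainder 3
⌊76/3⌋ = 25, remainder 1
⌊3/1⌋ = 3, remainder 0

[7; 6, 7, 2, 1, 25, 3]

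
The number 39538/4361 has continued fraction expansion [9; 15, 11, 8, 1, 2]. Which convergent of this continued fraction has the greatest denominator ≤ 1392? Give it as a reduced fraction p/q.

a_0 = 9: 9/1  (≤ bound)
a_1 = 15: 136/15  (≤ bound)
a_2 = 11: 1505/166  (≤ bound)
a_3 = 8: 12176/1343  (≤ bound)
a_4 = 1: 13681/1509  (> 1392, stop)

12176/1343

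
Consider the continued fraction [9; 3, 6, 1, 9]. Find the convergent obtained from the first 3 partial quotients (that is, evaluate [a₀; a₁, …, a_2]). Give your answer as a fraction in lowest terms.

Work from the innermost term outward:
Start with 6.
3 + 1/(6/1) = 3 + 1/6 = 19/6
9 + 1/(19/6) = 9 + 6/19 = 177/19

177/19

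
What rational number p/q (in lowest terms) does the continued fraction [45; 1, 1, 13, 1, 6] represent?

9149/201

Start with 6.
1 + 1/(6/1) = 1 + 1/6 = 7/6
13 + 1/(7/6) = 13 + 6/7 = 97/7
1 + 1/(97/7) = 1 + 7/97 = 104/97
1 + 1/(104/97) = 1 + 97/104 = 201/104
45 + 1/(201/104) = 45 + 104/201 = 9149/201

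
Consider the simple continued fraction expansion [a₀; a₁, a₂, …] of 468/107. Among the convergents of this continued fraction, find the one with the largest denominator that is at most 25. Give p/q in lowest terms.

a_0 = 4: 4/1  (≤ bound)
a_1 = 2: 9/2  (≤ bound)
a_2 = 1: 13/3  (≤ bound)
a_3 = 2: 35/8  (≤ bound)
a_4 = 13: 468/107  (> 25, stop)

35/8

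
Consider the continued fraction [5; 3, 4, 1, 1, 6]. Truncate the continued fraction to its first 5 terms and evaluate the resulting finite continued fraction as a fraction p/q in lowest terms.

a_0 = 5: 5/1
a_1 = 3: 16/3
a_2 = 4: 69/13
a_3 = 1: 85/16
a_4 = 1: 154/29

154/29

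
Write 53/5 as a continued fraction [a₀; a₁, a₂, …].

[10; 1, 1, 2]

Apply division with remainder until the remainder is 0:
53 ÷ 5 → quotient 10, remainder 3
5 ÷ 3 → quotient 1, remainder 2
3 ÷ 2 → quotient 1, remainder 1
2 ÷ 1 → quotient 2, remainder 0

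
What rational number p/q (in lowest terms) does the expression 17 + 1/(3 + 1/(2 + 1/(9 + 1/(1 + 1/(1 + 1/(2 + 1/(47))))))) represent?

a_0 = 17: 17/1
a_1 = 3: 52/3
a_2 = 2: 121/7
a_3 = 9: 1141/66
a_4 = 1: 1262/73
a_5 = 1: 2403/139
a_6 = 2: 6068/351
a_7 = 47: 287599/16636

287599/16636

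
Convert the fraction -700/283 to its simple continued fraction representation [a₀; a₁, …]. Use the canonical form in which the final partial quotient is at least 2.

Repeatedly divide and take the remainder:
-700 = -3·283 + 149, so a_0 = -3
283 = 1·149 + 134, so a_1 = 1
149 = 1·134 + 15, so a_2 = 1
134 = 8·15 + 14, so a_3 = 8
15 = 1·14 + 1, so a_4 = 1
14 = 14·1 + 0, so a_5 = 14

[-3; 1, 1, 8, 1, 14]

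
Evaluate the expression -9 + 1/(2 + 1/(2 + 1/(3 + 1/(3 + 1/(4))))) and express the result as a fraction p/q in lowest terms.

Start with 4.
3 + 1/(4/1) = 3 + 1/4 = 13/4
3 + 1/(13/4) = 3 + 4/13 = 43/13
2 + 1/(43/13) = 2 + 13/43 = 99/43
2 + 1/(99/43) = 2 + 43/99 = 241/99
-9 + 1/(241/99) = -9 + 99/241 = -2070/241

-2070/241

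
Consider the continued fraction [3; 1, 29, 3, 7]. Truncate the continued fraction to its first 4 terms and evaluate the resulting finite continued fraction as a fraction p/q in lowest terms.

361/91

Starting at the tail and folding back:
Start with 3.
29 + 1/(3/1) = 29 + 1/3 = 88/3
1 + 1/(88/3) = 1 + 3/88 = 91/88
3 + 1/(91/88) = 3 + 88/91 = 361/91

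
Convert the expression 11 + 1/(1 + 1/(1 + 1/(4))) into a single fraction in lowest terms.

104/9

a_0 = 11: 11/1
a_1 = 1: 12/1
a_2 = 1: 23/2
a_3 = 4: 104/9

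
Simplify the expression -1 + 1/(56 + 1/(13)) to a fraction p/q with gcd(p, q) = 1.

a_0 = -1: -1/1
a_1 = 56: -55/56
a_2 = 13: -716/729

-716/729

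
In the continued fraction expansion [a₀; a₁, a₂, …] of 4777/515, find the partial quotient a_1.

3

4777 = 9·515 + 142, so a_0 = 9
515 = 3·142 + 89, so a_1 = 3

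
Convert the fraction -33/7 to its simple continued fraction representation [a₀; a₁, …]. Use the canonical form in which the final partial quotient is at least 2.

Repeatedly divide and take the remainder:
-33 ÷ 7 → quotient -5, remainder 2
7 ÷ 2 → quotient 3, remainder 1
2 ÷ 1 → quotient 2, remainder 0

[-5; 3, 2]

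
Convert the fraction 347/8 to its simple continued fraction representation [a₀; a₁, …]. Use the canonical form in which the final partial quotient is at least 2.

[43; 2, 1, 2]

347 ÷ 8 → quotient 43, remainder 3
8 ÷ 3 → quotient 2, remainder 2
3 ÷ 2 → quotient 1, remainder 1
2 ÷ 1 → quotient 2, remainder 0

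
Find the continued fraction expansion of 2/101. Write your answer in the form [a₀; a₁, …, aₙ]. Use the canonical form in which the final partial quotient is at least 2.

⌊2/101⌋ = 0, remainder 2
⌊101/2⌋ = 50, remainder 1
⌊2/1⌋ = 2, remainder 0

[0; 50, 2]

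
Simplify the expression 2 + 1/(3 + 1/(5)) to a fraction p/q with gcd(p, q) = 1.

37/16

Compute successive convergents:
a_0 = 2: 2/1
a_1 = 3: 7/3
a_2 = 5: 37/16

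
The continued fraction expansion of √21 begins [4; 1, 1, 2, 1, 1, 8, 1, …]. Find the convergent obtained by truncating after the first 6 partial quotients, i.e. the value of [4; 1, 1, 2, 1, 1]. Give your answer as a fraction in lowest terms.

Work from the innermost term outward:
Start with 1.
1 + 1/(1/1) = 1 + 1/1 = 2/1
2 + 1/(2/1) = 2 + 1/2 = 5/2
1 + 1/(5/2) = 1 + 2/5 = 7/5
1 + 1/(7/5) = 1 + 5/7 = 12/7
4 + 1/(12/7) = 4 + 7/12 = 55/12

55/12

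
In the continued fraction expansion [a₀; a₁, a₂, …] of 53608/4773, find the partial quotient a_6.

15

⌊53608/4773⌋ = 11, remainder 1105
⌊4773/1105⌋ = 4, remainder 353
⌊1105/353⌋ = 3, remainder 46
⌊353/46⌋ = 7, remainder 31
⌊46/31⌋ = 1, remainder 15
⌊31/15⌋ = 2, remainder 1
⌊15/1⌋ = 15, remainder 0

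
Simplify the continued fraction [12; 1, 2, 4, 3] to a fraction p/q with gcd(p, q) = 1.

Start with 3.
4 + 1/(3/1) = 4 + 1/3 = 13/3
2 + 1/(13/3) = 2 + 3/13 = 29/13
1 + 1/(29/13) = 1 + 13/29 = 42/29
12 + 1/(42/29) = 12 + 29/42 = 533/42

533/42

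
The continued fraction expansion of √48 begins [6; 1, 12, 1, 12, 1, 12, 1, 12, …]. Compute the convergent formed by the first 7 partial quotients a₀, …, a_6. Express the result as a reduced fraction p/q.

a_0 = 6: 6/1
a_1 = 1: 7/1
a_2 = 12: 90/13
a_3 = 1: 97/14
a_4 = 12: 1254/181
a_5 = 1: 1351/195
a_6 = 12: 17466/2521

17466/2521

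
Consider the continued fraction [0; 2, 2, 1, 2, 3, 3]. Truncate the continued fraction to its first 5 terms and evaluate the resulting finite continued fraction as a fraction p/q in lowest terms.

8/19

Start with 2.
1 + 1/(2/1) = 1 + 1/2 = 3/2
2 + 1/(3/2) = 2 + 2/3 = 8/3
2 + 1/(8/3) = 2 + 3/8 = 19/8
0 + 1/(19/8) = 0 + 8/19 = 8/19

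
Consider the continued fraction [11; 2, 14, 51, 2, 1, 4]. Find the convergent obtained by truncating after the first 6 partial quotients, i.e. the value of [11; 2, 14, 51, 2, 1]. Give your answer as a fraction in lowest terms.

Start with 1.
2 + 1/(1/1) = 2 + 1/1 = 3/1
51 + 1/(3/1) = 51 + 1/3 = 154/3
14 + 1/(154/3) = 14 + 3/154 = 2159/154
2 + 1/(2159/154) = 2 + 154/2159 = 4472/2159
11 + 1/(4472/2159) = 11 + 2159/4472 = 51351/4472

51351/4472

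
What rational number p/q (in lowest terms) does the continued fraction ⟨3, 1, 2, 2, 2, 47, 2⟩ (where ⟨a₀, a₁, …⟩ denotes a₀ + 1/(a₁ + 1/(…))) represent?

Work from the innermost term outward:
Start with 2.
47 + 1/(2/1) = 47 + 1/2 = 95/2
2 + 1/(95/2) = 2 + 2/95 = 192/95
2 + 1/(192/95) = 2 + 95/192 = 479/192
2 + 1/(479/192) = 2 + 192/479 = 1150/479
1 + 1/(1150/479) = 1 + 479/1150 = 1629/1150
3 + 1/(1629/1150) = 3 + 1150/1629 = 6037/1629

6037/1629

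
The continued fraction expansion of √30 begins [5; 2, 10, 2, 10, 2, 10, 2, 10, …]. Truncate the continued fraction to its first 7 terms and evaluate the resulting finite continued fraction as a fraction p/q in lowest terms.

Start with 10.
2 + 1/(10/1) = 2 + 1/10 = 21/10
10 + 1/(21/10) = 10 + 10/21 = 220/21
2 + 1/(220/21) = 2 + 21/220 = 461/220
10 + 1/(461/220) = 10 + 220/461 = 4830/461
2 + 1/(4830/461) = 2 + 461/4830 = 10121/4830
5 + 1/(10121/4830) = 5 + 4830/10121 = 55435/10121

55435/10121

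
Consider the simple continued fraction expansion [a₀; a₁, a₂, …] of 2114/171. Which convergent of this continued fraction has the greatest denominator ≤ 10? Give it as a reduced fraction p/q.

a_0 = 12: 12/1  (≤ bound)
a_1 = 2: 25/2  (≤ bound)
a_2 = 1: 37/3  (≤ bound)
a_3 = 3: 136/11  (> 10, stop)

37/3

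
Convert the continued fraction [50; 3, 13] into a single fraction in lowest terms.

a_0 = 50: 50/1
a_1 = 3: 151/3
a_2 = 13: 2013/40

2013/40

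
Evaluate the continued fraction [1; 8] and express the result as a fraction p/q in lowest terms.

9/8

Start with 8.
1 + 1/(8/1) = 1 + 1/8 = 9/8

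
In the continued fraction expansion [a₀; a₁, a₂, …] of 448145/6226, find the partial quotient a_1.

1

⌊448145/6226⌋ = 71, remainder 6099
⌊6226/6099⌋ = 1, remainder 127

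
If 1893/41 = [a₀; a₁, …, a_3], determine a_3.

Run the Euclidean algorithm, recording each quotient:
⌊1893/41⌋ = 46, remainder 7
⌊41/7⌋ = 5, remainder 6
⌊7/6⌋ = 1, remainder 1
⌊6/1⌋ = 6, remainder 0

6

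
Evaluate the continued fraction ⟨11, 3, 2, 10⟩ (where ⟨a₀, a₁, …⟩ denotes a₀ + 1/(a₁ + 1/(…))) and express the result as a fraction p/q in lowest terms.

Collapse the nested fraction from the inside out:
Start with 10.
2 + 1/(10/1) = 2 + 1/10 = 21/10
3 + 1/(21/10) = 3 + 10/21 = 73/21
11 + 1/(73/21) = 11 + 21/73 = 824/73

824/73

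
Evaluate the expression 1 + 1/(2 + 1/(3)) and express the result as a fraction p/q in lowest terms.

10/7

Start with 3.
2 + 1/(3/1) = 2 + 1/3 = 7/3
1 + 1/(7/3) = 1 + 3/7 = 10/7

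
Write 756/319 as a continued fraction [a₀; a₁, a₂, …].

[2; 2, 1, 2, 2, 1, 2, 4]

Run the Euclidean algorithm, recording each quotient:
⌊756/319⌋ = 2, remainder 118
⌊319/118⌋ = 2, remainder 83
⌊118/83⌋ = 1, remainder 35
⌊83/35⌋ = 2, remainder 13
⌊35/13⌋ = 2, remainder 9
⌊13/9⌋ = 1, remainder 4
⌊9/4⌋ = 2, remainder 1
⌊4/1⌋ = 4, remainder 0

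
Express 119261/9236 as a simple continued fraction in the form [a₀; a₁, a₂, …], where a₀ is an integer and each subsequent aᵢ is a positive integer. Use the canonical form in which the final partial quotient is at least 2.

119261 = 12·9236 + 8429, so a_0 = 12
9236 = 1·8429 + 807, so a_1 = 1
8429 = 10·807 + 359, so a_2 = 10
807 = 2·359 + 89, so a_3 = 2
359 = 4·89 + 3, so a_4 = 4
89 = 29·3 + 2, so a_5 = 29
3 = 1·2 + 1, so a_6 = 1
2 = 2·1 + 0, so a_7 = 2

[12; 1, 10, 2, 4, 29, 1, 2]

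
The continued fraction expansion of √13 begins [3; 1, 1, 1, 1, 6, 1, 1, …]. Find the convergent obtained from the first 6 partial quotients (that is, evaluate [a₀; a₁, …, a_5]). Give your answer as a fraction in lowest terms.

119/33

Start with 6.
1 + 1/(6/1) = 1 + 1/6 = 7/6
1 + 1/(7/6) = 1 + 6/7 = 13/7
1 + 1/(13/7) = 1 + 7/13 = 20/13
1 + 1/(20/13) = 1 + 13/20 = 33/20
3 + 1/(33/20) = 3 + 20/33 = 119/33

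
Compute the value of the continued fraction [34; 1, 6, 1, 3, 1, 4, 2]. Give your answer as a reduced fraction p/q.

Start with 2.
4 + 1/(2/1) = 4 + 1/2 = 9/2
1 + 1/(9/2) = 1 + 2/9 = 11/9
3 + 1/(11/9) = 3 + 9/11 = 42/11
1 + 1/(42/11) = 1 + 11/42 = 53/42
6 + 1/(53/42) = 6 + 42/53 = 360/53
1 + 1/(360/53) = 1 + 53/360 = 413/360
34 + 1/(413/360) = 34 + 360/413 = 14402/413

14402/413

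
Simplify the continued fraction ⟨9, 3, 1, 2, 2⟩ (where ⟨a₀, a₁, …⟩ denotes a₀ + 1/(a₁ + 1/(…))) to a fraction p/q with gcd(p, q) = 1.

Use the convergent recurrence hₖ = aₖ·hₖ₋₁ + hₖ₋₂ (and likewise for the denominators kₖ):
a_0 = 9: 9/1
a_1 = 3: 28/3
a_2 = 1: 37/4
a_3 = 2: 102/11
a_4 = 2: 241/26

241/26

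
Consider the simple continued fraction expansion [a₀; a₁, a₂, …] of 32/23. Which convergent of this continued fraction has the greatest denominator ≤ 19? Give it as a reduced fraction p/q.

7/5

a_0 = 1: 1/1  (≤ bound)
a_1 = 2: 3/2  (≤ bound)
a_2 = 1: 4/3  (≤ bound)
a_3 = 1: 7/5  (≤ bound)
a_4 = 4: 32/23  (> 19, stop)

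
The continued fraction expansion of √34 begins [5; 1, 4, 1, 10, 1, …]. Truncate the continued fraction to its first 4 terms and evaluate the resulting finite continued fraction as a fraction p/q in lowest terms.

35/6

Use the convergent recurrence hₖ = aₖ·hₖ₋₁ + hₖ₋₂ (and likewise for the denominators kₖ):
a_0 = 5: 5/1
a_1 = 1: 6/1
a_2 = 4: 29/5
a_3 = 1: 35/6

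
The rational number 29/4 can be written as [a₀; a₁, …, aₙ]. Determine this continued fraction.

⌊29/4⌋ = 7, remainder 1
⌊4/1⌋ = 4, remainder 0

[7; 4]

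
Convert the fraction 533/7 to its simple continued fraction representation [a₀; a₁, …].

⌊533/7⌋ = 76, remainder 1
⌊7/1⌋ = 7, remainder 0

[76; 7]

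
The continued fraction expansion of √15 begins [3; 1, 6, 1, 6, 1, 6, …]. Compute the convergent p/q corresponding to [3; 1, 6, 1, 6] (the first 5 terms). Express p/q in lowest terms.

213/55

a_0 = 3: 3/1
a_1 = 1: 4/1
a_2 = 6: 27/7
a_3 = 1: 31/8
a_4 = 6: 213/55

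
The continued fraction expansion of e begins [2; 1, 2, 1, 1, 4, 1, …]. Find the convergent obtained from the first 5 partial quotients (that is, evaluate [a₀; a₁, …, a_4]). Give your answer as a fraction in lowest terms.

Starting at the tail and folding back:
Start with 1.
1 + 1/(1/1) = 1 + 1/1 = 2/1
2 + 1/(2/1) = 2 + 1/2 = 5/2
1 + 1/(5/2) = 1 + 2/5 = 7/5
2 + 1/(7/5) = 2 + 5/7 = 19/7

19/7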